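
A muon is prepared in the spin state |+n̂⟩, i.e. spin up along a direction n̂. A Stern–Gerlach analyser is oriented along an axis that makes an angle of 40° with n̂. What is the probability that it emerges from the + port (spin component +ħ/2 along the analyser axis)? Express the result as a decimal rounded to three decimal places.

For spin-½, the probability of finding spin-up along an axis at angle θ to the initial spin direction is cos²(θ/2); spin-down is sin²(θ/2).
θ = 40°, so P = cos²(20°) ≈ 0.883.

0.883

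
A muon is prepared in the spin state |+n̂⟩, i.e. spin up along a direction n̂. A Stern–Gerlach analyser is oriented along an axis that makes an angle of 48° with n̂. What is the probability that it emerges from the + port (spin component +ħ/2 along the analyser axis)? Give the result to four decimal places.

0.8346

For spin-½, the probability of finding spin-up along an axis at angle θ to the initial spin direction is cos²(θ/2); spin-down is sin²(θ/2).
θ = 48°, so P = cos²(24°) ≈ 0.8346.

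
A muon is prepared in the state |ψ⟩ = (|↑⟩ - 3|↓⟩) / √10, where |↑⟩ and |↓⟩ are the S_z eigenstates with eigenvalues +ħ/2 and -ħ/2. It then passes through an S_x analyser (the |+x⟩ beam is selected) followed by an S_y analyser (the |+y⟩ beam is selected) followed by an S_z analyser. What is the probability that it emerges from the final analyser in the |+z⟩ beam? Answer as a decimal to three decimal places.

0.050

First analyser (S_x): P(|+x⟩) = |⟨+x|ψ⟩|² = 4/20.
After stage 1 the state is |+x⟩; P(|+y⟩) = |⟨+y|+x⟩|² = 1/2.
After stage 2 the state is |+y⟩; P(|+z⟩) = |⟨+z|+y⟩|² = 1/2.
Joint probability = 4/20 × 1/2 × 1/2 = 0.050.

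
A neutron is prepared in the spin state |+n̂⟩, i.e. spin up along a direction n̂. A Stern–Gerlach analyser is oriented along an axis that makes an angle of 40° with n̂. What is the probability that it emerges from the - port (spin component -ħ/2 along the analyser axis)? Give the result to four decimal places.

For spin-½, the probability of finding spin-up along an axis at angle θ to the initial spin direction is cos²(θ/2); spin-down is sin²(θ/2).
θ = 40°, so P = sin²(20°) ≈ 0.1170.

0.1170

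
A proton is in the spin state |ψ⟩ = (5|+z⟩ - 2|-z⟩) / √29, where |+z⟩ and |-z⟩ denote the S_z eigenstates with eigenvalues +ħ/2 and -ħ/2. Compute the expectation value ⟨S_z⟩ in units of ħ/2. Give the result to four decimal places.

⟨σ_z⟩ = |a|² - |b|² divided by |a|²+|b|², with a, b the |+z⟩, |-z⟩ amplitudes.
= (25 - 4)/29 = 21/29.
⟨S_z⟩ = (ħ/2)·⟨σ_z⟩.

0.7241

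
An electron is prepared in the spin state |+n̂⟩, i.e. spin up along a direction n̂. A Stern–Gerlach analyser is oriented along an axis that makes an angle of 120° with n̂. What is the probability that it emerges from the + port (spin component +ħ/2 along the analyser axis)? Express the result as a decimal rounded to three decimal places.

0.250

For spin-½, the probability of finding spin-up along an axis at angle θ to the initial spin direction is cos²(θ/2); spin-down is sin²(θ/2).
θ = 120°, so P = cos²(60°) ≈ 0.250.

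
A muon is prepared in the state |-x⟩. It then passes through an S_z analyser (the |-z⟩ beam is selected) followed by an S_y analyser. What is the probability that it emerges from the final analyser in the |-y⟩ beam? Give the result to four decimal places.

0.2500

First analyser (S_z): from |-x⟩, P(|-z⟩) = 1/2.
After stage 1 the state is |-z⟩; P(|-y⟩) = |⟨-y|-z⟩|² = 1/2.
Joint probability = 1/2 × 1/2 = 0.2500.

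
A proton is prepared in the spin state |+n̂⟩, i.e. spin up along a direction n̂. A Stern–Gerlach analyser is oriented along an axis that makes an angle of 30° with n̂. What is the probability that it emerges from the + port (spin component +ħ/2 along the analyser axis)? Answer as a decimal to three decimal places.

For spin-½, the probability of finding spin-up along an axis at angle θ to the initial spin direction is cos²(θ/2); spin-down is sin²(θ/2).
θ = 30°, so P = cos²(15°) ≈ 0.933.

0.933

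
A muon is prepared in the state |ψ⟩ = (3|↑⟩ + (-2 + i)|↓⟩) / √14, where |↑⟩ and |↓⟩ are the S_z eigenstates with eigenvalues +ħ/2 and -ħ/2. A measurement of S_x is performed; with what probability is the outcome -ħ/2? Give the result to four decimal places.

0.9286

|-x⟩ = (|↑⟩ - |↓⟩)/√2, so ⟨-x|ψ⟩ = (5 - i) / (√2·√14).
P = |5 - i|² / 28 = 26/28.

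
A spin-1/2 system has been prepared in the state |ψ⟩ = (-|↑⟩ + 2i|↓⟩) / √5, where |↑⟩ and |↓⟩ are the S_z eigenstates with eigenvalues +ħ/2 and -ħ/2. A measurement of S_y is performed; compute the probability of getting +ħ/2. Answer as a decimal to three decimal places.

0.100

|+y⟩ = (|↑⟩ + i|↓⟩)/√2, so ⟨+y|ψ⟩ = (1) / (√2·√5).
P = |1|² / 10 = 1/10.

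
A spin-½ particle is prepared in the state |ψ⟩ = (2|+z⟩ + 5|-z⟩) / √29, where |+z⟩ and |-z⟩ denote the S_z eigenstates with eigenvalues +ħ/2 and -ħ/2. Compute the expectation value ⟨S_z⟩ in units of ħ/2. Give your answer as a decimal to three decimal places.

⟨σ_z⟩ = |a|² - |b|² divided by |a|²+|b|², with a, b the |+z⟩, |-z⟩ amplitudes.
= (4 - 25)/29 = -21/29.
⟨S_z⟩ = (ħ/2)·⟨σ_z⟩.

-0.724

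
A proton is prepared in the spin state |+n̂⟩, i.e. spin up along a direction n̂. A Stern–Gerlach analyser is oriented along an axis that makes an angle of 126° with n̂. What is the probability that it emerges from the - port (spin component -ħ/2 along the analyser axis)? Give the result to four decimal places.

0.7939

For spin-½, the probability of finding spin-up along an axis at angle θ to the initial spin direction is cos²(θ/2); spin-down is sin²(θ/2).
θ = 126°, so P = sin²(63°) ≈ 0.7939.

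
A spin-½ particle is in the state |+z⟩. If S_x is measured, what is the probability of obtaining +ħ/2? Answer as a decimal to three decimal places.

In the S_z basis, |+z⟩ = |↑⟩ and |+x⟩ = (|↑⟩ + |↓⟩)/√2.
|⟨+x|+z⟩|² = 1/2.

0.500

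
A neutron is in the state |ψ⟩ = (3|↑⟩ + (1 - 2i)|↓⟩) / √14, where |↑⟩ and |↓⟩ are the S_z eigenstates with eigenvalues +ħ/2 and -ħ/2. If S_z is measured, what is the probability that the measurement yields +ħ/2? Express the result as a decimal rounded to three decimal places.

0.643

The +ħ/2 outcome corresponds to |↑⟩. Its amplitude in |ψ⟩ is 3/√14.
P = |3|² / 14 = 9/14.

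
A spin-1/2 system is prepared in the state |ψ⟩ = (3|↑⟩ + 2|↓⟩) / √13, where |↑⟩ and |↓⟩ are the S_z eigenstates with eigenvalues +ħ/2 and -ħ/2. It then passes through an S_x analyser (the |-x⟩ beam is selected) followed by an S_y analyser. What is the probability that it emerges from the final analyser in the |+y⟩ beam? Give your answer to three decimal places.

First analyser (S_x): P(|-x⟩) = |⟨-x|ψ⟩|² = 1/26.
After stage 1 the state is |-x⟩; P(|+y⟩) = |⟨+y|-x⟩|² = 1/2.
Joint probability = 1/26 × 1/2 = 0.019.

0.019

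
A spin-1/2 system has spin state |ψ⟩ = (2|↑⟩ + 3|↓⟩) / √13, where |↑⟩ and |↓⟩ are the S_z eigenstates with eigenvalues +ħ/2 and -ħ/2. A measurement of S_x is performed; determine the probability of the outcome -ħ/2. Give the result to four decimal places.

|-x⟩ = (|↑⟩ - |↓⟩)/√2, so ⟨-x|ψ⟩ = (-1) / (√2·√13).
P = |-1|² / 26 = 1/26.

0.0385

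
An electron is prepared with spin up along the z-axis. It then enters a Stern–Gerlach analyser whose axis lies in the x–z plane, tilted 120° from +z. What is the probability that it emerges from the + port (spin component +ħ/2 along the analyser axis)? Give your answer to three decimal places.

0.250

For spin-½, the probability of finding spin-up along an axis at angle θ to the initial spin direction is cos²(θ/2); spin-down is sin²(θ/2).
θ = 120°, so P = cos²(60°) ≈ 0.250.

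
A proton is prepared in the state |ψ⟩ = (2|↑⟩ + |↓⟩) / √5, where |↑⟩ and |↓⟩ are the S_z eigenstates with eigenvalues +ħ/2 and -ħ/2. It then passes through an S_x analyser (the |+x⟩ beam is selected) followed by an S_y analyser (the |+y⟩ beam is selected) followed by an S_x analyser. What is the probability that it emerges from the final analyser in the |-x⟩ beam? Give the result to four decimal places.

0.2250

First analyser (S_x): P(|+x⟩) = |⟨+x|ψ⟩|² = 9/10.
After stage 1 the state is |+x⟩; P(|+y⟩) = |⟨+y|+x⟩|² = 1/2.
After stage 2 the state is |+y⟩; P(|-x⟩) = |⟨-x|+y⟩|² = 1/2.
Joint probability = 9/10 × 1/2 × 1/2 = 0.2250.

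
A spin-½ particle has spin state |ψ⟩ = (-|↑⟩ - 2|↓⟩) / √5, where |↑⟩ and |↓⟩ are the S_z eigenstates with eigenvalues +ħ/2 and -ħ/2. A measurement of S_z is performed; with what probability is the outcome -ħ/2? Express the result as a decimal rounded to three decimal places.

The -ħ/2 outcome corresponds to |↓⟩. Its amplitude in |ψ⟩ is -2/√5.
P = |-2|² / 5 = 4/5.

0.800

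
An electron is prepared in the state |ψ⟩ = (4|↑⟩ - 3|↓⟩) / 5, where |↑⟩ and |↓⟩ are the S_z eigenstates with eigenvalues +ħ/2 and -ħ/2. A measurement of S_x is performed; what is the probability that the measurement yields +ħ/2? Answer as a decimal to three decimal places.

|+x⟩ = (|↑⟩ + |↓⟩)/√2, so ⟨+x|ψ⟩ = (1) / (√2·5).
P = |1|² / 50 = 1/50.

0.020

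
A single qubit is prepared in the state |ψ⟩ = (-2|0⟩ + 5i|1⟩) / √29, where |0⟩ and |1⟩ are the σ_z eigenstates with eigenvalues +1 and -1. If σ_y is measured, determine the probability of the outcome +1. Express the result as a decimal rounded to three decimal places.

|+y⟩ = (|0⟩ + i|1⟩)/√2, so ⟨+y|ψ⟩ = (3) / (√2·√29).
P = |3|² / 58 = 9/58.

0.155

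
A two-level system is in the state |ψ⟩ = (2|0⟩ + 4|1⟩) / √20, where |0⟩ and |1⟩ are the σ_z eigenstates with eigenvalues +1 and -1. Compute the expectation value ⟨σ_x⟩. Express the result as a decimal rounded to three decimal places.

0.800

⟨σ_x⟩ = 2 Re(a* b)/(|a|²+|b|²) with a = 2, b = 4.
a* b = 8, so ⟨σ_x⟩ = 16/20.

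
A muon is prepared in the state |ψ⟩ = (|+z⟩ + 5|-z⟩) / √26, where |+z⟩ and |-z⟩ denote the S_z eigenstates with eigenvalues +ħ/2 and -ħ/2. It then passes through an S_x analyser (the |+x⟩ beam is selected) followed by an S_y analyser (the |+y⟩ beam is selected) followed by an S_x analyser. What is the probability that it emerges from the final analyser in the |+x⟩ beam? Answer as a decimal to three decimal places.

0.173

First analyser (S_x): P(|+x⟩) = |⟨+x|ψ⟩|² = 36/52.
After stage 1 the state is |+x⟩; P(|+y⟩) = |⟨+y|+x⟩|² = 1/2.
After stage 2 the state is |+y⟩; P(|+x⟩) = |⟨+x|+y⟩|² = 1/2.
Joint probability = 36/52 × 1/2 × 1/2 = 0.173.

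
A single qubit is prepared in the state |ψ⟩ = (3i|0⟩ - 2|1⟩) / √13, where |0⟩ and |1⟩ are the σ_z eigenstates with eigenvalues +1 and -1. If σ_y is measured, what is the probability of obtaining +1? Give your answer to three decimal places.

0.962

|+y⟩ = (|0⟩ + i|1⟩)/√2, so ⟨+y|ψ⟩ = (5i) / (√2·√13).
P = |5i|² / 26 = 25/26.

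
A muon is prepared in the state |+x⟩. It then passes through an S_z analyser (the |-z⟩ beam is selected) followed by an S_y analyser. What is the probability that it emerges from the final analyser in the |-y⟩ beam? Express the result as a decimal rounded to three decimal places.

0.250

First analyser (S_z): from |+x⟩, P(|-z⟩) = 1/2.
After stage 1 the state is |-z⟩; P(|-y⟩) = |⟨-y|-z⟩|² = 1/2.
Joint probability = 1/2 × 1/2 = 0.250.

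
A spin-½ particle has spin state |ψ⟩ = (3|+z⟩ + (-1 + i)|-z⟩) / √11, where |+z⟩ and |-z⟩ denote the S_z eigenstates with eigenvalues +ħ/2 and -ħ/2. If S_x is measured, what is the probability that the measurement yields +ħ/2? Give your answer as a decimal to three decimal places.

0.227

|+x⟩ = (|+z⟩ + |-z⟩)/√2, so ⟨+x|ψ⟩ = (2 + i) / (√2·√11).
P = |2 + i|² / 22 = 5/22.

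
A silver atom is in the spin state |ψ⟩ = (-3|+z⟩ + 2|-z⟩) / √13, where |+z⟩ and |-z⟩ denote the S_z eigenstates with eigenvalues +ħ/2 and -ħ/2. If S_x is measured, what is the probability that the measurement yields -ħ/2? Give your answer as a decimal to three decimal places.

|-x⟩ = (|+z⟩ - |-z⟩)/√2, so ⟨-x|ψ⟩ = (-5) / (√2·√13).
P = |-5|² / 26 = 25/26.

0.962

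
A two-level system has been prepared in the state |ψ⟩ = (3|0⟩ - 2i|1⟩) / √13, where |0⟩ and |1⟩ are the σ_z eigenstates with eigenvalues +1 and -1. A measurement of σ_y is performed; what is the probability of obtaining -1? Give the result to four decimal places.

|-y⟩ = (|0⟩ - i|1⟩)/√2, so ⟨-y|ψ⟩ = (5) / (√2·√13).
P = |5|² / 26 = 25/26.

0.9615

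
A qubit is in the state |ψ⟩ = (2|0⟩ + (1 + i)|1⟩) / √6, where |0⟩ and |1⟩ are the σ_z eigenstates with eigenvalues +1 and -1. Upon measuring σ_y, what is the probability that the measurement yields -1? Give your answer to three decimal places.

0.167

|-y⟩ = (|0⟩ - i|1⟩)/√2, so ⟨-y|ψ⟩ = (1 + i) / (√2·√6).
P = |1 + i|² / 12 = 2/12.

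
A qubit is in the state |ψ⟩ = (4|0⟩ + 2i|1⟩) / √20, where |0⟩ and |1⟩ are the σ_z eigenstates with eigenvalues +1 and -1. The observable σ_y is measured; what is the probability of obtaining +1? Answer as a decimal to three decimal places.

|+y⟩ = (|0⟩ + i|1⟩)/√2, so ⟨+y|ψ⟩ = (6) / (√2·√20).
P = |6|² / 40 = 36/40.

0.900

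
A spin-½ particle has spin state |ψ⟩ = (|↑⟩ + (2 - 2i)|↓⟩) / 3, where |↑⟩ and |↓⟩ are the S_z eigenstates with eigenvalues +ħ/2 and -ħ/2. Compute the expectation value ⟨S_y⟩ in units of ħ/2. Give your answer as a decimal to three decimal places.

⟨σ_y⟩ = 2 Im(a* b)/(|a|²+|b|²) with a = 1, b = (2 - 2i).
a* b = (2 - 2i), so ⟨σ_y⟩ = -4/9.
⟨S_y⟩ = (ħ/2)·⟨σ_y⟩.

-0.444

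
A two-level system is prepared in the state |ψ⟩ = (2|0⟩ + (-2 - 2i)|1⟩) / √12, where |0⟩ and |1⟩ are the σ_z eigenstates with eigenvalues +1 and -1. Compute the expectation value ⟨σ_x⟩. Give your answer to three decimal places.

⟨σ_x⟩ = 2 Re(a* b)/(|a|²+|b|²) with a = 2, b = (-2 - 2i).
a* b = (-4 - 4i), so ⟨σ_x⟩ = -8/12.

-0.667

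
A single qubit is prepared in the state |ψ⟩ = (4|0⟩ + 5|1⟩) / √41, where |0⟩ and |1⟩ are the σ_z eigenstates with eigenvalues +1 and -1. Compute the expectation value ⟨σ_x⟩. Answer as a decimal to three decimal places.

⟨σ_x⟩ = 2 Re(a* b)/(|a|²+|b|²) with a = 4, b = 5.
a* b = 20, so ⟨σ_x⟩ = 40/41.

0.976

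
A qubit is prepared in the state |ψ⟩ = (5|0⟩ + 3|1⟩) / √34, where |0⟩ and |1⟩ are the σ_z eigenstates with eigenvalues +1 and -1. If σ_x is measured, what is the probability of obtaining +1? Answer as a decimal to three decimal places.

|+x⟩ = (|0⟩ + |1⟩)/√2, so ⟨+x|ψ⟩ = (8) / (√2·√34).
P = |8|² / 68 = 64/68.

0.941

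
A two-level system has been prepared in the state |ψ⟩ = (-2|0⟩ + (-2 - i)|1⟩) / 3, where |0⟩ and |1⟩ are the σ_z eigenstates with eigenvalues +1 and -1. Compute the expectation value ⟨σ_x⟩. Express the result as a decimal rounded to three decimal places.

⟨σ_x⟩ = 2 Re(a* b)/(|a|²+|b|²) with a = -2, b = (-2 - i).
a* b = (4 + 2i), so ⟨σ_x⟩ = 8/9.

0.889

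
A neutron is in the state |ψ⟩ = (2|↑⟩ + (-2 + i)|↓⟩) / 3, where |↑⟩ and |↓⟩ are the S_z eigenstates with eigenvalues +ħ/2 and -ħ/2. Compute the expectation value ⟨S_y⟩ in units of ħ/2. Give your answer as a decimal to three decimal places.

0.444

⟨σ_y⟩ = 2 Im(a* b)/(|a|²+|b|²) with a = 2, b = (-2 + i).
a* b = (-4 + 2i), so ⟨σ_y⟩ = 4/9.
⟨S_y⟩ = (ħ/2)·⟨σ_y⟩.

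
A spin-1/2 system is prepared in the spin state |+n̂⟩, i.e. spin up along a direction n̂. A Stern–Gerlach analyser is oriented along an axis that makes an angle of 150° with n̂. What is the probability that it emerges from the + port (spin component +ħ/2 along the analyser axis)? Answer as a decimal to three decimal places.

0.067

For spin-½, the probability of finding spin-up along an axis at angle θ to the initial spin direction is cos²(θ/2); spin-down is sin²(θ/2).
θ = 150°, so P = cos²(75°) ≈ 0.067.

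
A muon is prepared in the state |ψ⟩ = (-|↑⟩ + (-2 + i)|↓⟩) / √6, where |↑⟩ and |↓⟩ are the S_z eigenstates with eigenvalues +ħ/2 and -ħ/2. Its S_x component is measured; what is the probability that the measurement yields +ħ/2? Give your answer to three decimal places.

0.833

|+x⟩ = (|↑⟩ + |↓⟩)/√2, so ⟨+x|ψ⟩ = (-3 + i) / (√2·√6).
P = |-3 + i|² / 12 = 10/12.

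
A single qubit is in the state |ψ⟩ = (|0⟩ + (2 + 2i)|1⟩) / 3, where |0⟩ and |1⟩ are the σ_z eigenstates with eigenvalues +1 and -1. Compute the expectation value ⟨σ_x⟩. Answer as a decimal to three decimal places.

⟨σ_x⟩ = 2 Re(a* b)/(|a|²+|b|²) with a = 1, b = (2 + 2i).
a* b = (2 + 2i), so ⟨σ_x⟩ = 4/9.

0.444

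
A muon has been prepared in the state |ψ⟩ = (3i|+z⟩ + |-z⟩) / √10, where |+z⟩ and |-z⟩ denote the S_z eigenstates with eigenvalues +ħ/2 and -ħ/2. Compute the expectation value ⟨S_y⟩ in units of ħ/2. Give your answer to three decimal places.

-0.600

⟨σ_y⟩ = 2 Im(a* b)/(|a|²+|b|²) with a = 3i, b = 1.
a* b = -3i, so ⟨σ_y⟩ = -6/10.
⟨S_y⟩ = (ħ/2)·⟨σ_y⟩.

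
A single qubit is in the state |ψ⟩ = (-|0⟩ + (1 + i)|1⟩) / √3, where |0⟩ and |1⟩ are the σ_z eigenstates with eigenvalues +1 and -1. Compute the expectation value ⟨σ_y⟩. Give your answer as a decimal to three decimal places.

-0.667

⟨σ_y⟩ = 2 Im(a* b)/(|a|²+|b|²) with a = -1, b = (1 + i).
a* b = (-1 - i), so ⟨σ_y⟩ = -2/3.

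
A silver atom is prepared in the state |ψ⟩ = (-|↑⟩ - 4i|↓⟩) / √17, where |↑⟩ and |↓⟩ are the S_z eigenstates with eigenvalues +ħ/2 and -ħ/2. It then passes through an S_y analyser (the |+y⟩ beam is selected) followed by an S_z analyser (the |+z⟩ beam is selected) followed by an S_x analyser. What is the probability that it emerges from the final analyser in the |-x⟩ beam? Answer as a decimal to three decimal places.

0.184

First analyser (S_y): P(|+y⟩) = |⟨+y|ψ⟩|² = 25/34.
After stage 1 the state is |+y⟩; P(|+z⟩) = |⟨+z|+y⟩|² = 1/2.
After stage 2 the state is |+z⟩; P(|-x⟩) = |⟨-x|+z⟩|² = 1/2.
Joint probability = 25/34 × 1/2 × 1/2 = 0.184.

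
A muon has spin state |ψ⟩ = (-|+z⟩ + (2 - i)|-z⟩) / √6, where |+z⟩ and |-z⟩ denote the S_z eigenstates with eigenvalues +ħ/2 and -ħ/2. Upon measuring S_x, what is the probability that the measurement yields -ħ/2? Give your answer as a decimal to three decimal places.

|-x⟩ = (|+z⟩ - |-z⟩)/√2, so ⟨-x|ψ⟩ = (-3 + i) / (√2·√6).
P = |-3 + i|² / 12 = 10/12.

0.833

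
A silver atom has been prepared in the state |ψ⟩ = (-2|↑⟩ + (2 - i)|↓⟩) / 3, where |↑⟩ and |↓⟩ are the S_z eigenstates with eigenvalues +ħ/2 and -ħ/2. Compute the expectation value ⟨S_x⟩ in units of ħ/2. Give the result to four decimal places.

-0.8889

⟨σ_x⟩ = 2 Re(a* b)/(|a|²+|b|²) with a = -2, b = (2 - i).
a* b = (-4 + 2i), so ⟨σ_x⟩ = -8/9.
⟨S_x⟩ = (ħ/2)·⟨σ_x⟩.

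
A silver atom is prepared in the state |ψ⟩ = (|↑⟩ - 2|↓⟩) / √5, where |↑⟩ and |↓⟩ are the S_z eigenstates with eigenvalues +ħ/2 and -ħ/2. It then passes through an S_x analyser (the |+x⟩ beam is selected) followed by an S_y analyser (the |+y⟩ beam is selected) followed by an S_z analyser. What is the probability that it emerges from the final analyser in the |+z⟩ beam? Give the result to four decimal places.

0.0250

First analyser (S_x): P(|+x⟩) = |⟨+x|ψ⟩|² = 1/10.
After stage 1 the state is |+x⟩; P(|+y⟩) = |⟨+y|+x⟩|² = 1/2.
After stage 2 the state is |+y⟩; P(|+z⟩) = |⟨+z|+y⟩|² = 1/2.
Joint probability = 1/10 × 1/2 × 1/2 = 0.0250.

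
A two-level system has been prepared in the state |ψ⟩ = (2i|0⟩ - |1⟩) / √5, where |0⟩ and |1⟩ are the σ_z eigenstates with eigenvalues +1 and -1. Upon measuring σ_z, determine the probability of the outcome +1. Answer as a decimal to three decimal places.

The +1 outcome corresponds to |0⟩. Its amplitude in |ψ⟩ is 2i/√5.
P = |2i|² / 5 = 4/5.

0.800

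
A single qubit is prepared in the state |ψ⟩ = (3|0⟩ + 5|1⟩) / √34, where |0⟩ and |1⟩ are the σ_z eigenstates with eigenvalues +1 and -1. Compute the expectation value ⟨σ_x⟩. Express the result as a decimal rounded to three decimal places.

⟨σ_x⟩ = 2 Re(a* b)/(|a|²+|b|²) with a = 3, b = 5.
a* b = 15, so ⟨σ_x⟩ = 30/34.

0.882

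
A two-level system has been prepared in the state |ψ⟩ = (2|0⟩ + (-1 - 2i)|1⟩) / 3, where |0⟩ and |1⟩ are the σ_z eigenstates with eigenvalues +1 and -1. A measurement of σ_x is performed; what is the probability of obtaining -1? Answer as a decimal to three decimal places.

|-x⟩ = (|0⟩ - |1⟩)/√2, so ⟨-x|ψ⟩ = (3 + 2i) / (√2·3).
P = |3 + 2i|² / 18 = 13/18.

0.722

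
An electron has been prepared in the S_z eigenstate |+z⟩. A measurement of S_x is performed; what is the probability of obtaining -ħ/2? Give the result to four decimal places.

In the S_z basis, |+z⟩ = |↑⟩ and |-x⟩ = (|↑⟩ - |↓⟩)/√2.
|⟨-x|+z⟩|² = 1/2.

0.5000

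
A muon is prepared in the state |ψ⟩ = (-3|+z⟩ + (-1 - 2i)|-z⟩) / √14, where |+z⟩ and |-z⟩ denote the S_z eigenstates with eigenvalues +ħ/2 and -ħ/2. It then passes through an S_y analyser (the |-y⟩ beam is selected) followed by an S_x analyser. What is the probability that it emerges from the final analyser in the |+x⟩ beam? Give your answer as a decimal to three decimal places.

First analyser (S_y): P(|-y⟩) = |⟨-y|ψ⟩|² = 2/28.
After stage 1 the state is |-y⟩; P(|+x⟩) = |⟨+x|-y⟩|² = 1/2.
Joint probability = 2/28 × 1/2 = 0.036.

0.036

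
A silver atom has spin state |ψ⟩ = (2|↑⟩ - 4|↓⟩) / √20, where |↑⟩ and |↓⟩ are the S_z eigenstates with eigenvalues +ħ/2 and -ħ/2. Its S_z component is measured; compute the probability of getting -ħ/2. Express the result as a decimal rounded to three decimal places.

0.800

The -ħ/2 outcome corresponds to |↓⟩. Its amplitude in |ψ⟩ is -4/√20.
P = |-4|² / 20 = 16/20.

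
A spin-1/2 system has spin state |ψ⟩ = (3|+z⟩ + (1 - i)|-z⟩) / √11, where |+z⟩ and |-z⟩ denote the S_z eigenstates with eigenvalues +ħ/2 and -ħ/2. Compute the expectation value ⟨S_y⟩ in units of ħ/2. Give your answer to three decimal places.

-0.545

⟨σ_y⟩ = 2 Im(a* b)/(|a|²+|b|²) with a = 3, b = (1 - i).
a* b = (3 - 3i), so ⟨σ_y⟩ = -6/11.
⟨S_y⟩ = (ħ/2)·⟨σ_y⟩.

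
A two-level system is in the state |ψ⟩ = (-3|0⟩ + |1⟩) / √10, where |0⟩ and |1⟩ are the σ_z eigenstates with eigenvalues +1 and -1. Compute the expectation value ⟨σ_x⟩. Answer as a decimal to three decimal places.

-0.600

⟨σ_x⟩ = 2 Re(a* b)/(|a|²+|b|²) with a = -3, b = 1.
a* b = -3, so ⟨σ_x⟩ = -6/10.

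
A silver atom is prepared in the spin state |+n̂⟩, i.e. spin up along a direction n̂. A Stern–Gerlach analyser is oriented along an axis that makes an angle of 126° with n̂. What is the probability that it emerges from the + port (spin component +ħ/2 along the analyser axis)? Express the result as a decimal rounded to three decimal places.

For spin-½, the probability of finding spin-up along an axis at angle θ to the initial spin direction is cos²(θ/2); spin-down is sin²(θ/2).
θ = 126°, so P = cos²(63°) ≈ 0.206.

0.206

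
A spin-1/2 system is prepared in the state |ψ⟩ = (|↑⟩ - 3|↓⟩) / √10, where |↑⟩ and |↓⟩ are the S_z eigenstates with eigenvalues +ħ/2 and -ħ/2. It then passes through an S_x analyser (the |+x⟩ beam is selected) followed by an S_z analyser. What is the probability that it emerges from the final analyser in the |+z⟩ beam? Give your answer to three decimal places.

0.100

First analyser (S_x): P(|+x⟩) = |⟨+x|ψ⟩|² = 4/20.
After stage 1 the state is |+x⟩; P(|+z⟩) = |⟨+z|+x⟩|² = 1/2.
Joint probability = 4/20 × 1/2 = 0.100.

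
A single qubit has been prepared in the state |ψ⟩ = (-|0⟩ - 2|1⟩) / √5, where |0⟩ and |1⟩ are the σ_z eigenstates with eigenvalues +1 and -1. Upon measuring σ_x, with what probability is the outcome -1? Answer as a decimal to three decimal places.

|-x⟩ = (|0⟩ - |1⟩)/√2, so ⟨-x|ψ⟩ = (1) / (√2·√5).
P = |1|² / 10 = 1/10.

0.100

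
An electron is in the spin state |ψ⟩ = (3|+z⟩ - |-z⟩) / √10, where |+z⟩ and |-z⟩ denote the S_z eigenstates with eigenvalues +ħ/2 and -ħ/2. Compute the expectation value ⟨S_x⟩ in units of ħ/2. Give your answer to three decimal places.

⟨σ_x⟩ = 2 Re(a* b)/(|a|²+|b|²) with a = 3, b = -1.
a* b = -3, so ⟨σ_x⟩ = -6/10.
⟨S_x⟩ = (ħ/2)·⟨σ_x⟩.

-0.600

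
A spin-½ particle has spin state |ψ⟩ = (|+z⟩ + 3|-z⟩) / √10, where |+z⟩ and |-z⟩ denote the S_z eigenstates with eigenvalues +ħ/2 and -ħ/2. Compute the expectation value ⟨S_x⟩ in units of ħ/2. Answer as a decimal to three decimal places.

0.600

⟨σ_x⟩ = 2 Re(a* b)/(|a|²+|b|²) with a = 1, b = 3.
a* b = 3, so ⟨σ_x⟩ = 6/10.
⟨S_x⟩ = (ħ/2)·⟨σ_x⟩.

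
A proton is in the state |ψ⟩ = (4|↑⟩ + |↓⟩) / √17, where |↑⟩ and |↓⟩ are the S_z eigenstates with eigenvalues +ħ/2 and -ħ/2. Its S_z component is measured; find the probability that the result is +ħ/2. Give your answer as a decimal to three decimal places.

The +ħ/2 outcome corresponds to |↑⟩. Its amplitude in |ψ⟩ is 4/√17.
P = |4|² / 17 = 16/17.

0.941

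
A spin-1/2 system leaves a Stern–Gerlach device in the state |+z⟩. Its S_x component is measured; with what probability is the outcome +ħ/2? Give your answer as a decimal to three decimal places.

0.500

In the S_z basis, |+z⟩ = |+z⟩ and |+x⟩ = (|+z⟩ + |-z⟩)/√2.
|⟨+x|+z⟩|² = 1/2.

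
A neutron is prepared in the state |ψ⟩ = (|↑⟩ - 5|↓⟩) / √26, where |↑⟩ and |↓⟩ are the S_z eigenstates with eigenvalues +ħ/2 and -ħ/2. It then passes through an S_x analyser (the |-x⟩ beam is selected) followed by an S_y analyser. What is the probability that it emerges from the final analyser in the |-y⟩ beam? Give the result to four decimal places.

0.3462

First analyser (S_x): P(|-x⟩) = |⟨-x|ψ⟩|² = 36/52.
After stage 1 the state is |-x⟩; P(|-y⟩) = |⟨-y|-x⟩|² = 1/2.
Joint probability = 36/52 × 1/2 = 0.3462.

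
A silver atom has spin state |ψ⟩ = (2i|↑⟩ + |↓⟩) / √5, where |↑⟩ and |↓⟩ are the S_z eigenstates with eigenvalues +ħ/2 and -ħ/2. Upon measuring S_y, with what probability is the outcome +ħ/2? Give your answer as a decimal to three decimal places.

0.100

|+y⟩ = (|↑⟩ + i|↓⟩)/√2, so ⟨+y|ψ⟩ = (i) / (√2·√5).
P = |i|² / 10 = 1/10.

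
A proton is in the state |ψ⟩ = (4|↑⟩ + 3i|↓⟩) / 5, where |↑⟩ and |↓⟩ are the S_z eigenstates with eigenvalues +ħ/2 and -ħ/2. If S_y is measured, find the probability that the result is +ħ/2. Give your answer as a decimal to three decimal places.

0.980

|+y⟩ = (|↑⟩ + i|↓⟩)/√2, so ⟨+y|ψ⟩ = (7) / (√2·5).
P = |7|² / 50 = 49/50.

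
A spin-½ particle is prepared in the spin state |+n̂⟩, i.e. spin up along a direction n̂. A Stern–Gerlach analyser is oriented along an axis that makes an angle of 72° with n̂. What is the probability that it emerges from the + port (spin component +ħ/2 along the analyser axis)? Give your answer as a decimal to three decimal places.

For spin-½, the probability of finding spin-up along an axis at angle θ to the initial spin direction is cos²(θ/2); spin-down is sin²(θ/2).
θ = 72°, so P = cos²(36°) ≈ 0.655.

0.655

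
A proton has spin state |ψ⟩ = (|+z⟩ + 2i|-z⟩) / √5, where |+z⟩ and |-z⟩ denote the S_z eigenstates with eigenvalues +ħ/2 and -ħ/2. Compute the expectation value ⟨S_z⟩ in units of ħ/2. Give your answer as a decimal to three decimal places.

⟨σ_z⟩ = |a|² - |b|² divided by |a|²+|b|², with a, b the |+z⟩, |-z⟩ amplitudes.
= (1 - 4)/5 = -3/5.
⟨S_z⟩ = (ħ/2)·⟨σ_z⟩.

-0.600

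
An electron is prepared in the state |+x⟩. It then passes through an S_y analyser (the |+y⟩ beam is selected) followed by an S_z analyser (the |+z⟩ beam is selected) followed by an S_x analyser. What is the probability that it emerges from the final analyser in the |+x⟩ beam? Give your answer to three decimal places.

0.125

First analyser (S_y): from |+x⟩, P(|+y⟩) = 1/2.
After stage 1 the state is |+y⟩; P(|+z⟩) = |⟨+z|+y⟩|² = 1/2.
After stage 2 the state is |+z⟩; P(|+x⟩) = |⟨+x|+z⟩|² = 1/2.
Joint probability = 1/2 × 1/2 × 1/2 = 0.125.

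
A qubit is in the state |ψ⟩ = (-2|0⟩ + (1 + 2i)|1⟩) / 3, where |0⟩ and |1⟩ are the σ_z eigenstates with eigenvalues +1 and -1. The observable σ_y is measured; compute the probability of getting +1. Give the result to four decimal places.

|+y⟩ = (|0⟩ + i|1⟩)/√2, so ⟨+y|ψ⟩ = (-i) / (√2·3).
P = |-i|² / 18 = 1/18.

0.0556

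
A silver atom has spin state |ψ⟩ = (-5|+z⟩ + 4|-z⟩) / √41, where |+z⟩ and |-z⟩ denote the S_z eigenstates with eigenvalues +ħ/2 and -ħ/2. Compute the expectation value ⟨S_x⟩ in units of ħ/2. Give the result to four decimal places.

-0.9756

⟨σ_x⟩ = 2 Re(a* b)/(|a|²+|b|²) with a = -5, b = 4.
a* b = -20, so ⟨σ_x⟩ = -40/41.
⟨S_x⟩ = (ħ/2)·⟨σ_x⟩.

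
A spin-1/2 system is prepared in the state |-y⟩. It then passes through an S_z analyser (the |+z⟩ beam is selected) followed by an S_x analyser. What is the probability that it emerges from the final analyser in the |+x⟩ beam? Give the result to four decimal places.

0.2500

First analyser (S_z): from |-y⟩, P(|+z⟩) = 1/2.
After stage 1 the state is |+z⟩; P(|+x⟩) = |⟨+x|+z⟩|² = 1/2.
Joint probability = 1/2 × 1/2 = 0.2500.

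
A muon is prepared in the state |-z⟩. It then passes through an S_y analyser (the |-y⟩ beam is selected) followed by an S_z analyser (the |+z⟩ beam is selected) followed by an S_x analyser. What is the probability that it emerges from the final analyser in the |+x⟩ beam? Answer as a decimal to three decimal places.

First analyser (S_y): from |-z⟩, P(|-y⟩) = 1/2.
After stage 1 the state is |-y⟩; P(|+z⟩) = |⟨+z|-y⟩|² = 1/2.
After stage 2 the state is |+z⟩; P(|+x⟩) = |⟨+x|+z⟩|² = 1/2.
Joint probability = 1/2 × 1/2 × 1/2 = 0.125.

0.125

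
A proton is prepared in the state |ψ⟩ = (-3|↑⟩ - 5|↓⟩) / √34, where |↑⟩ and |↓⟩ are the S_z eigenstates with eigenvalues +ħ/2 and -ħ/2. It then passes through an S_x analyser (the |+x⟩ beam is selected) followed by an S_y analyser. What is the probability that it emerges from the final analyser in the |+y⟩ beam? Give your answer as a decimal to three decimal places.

0.471

First analyser (S_x): P(|+x⟩) = |⟨+x|ψ⟩|² = 64/68.
After stage 1 the state is |+x⟩; P(|+y⟩) = |⟨+y|+x⟩|² = 1/2.
Joint probability = 64/68 × 1/2 = 0.471.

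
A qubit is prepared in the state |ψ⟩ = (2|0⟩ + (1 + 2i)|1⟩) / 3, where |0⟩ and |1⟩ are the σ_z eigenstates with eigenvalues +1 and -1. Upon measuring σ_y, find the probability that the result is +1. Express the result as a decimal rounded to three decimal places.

|+y⟩ = (|0⟩ + i|1⟩)/√2, so ⟨+y|ψ⟩ = (4 - i) / (√2·3).
P = |4 - i|² / 18 = 17/18.

0.944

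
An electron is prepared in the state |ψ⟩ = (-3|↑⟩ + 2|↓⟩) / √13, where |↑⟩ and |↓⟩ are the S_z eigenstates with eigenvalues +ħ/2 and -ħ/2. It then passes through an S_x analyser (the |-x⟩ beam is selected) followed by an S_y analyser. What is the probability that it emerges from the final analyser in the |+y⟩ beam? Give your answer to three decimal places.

First analyser (S_x): P(|-x⟩) = |⟨-x|ψ⟩|² = 25/26.
After stage 1 the state is |-x⟩; P(|+y⟩) = |⟨+y|-x⟩|² = 1/2.
Joint probability = 25/26 × 1/2 = 0.481.

0.481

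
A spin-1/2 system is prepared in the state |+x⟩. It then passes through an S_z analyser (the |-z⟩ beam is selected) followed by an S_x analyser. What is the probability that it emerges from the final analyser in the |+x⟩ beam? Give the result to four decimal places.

First analyser (S_z): from |+x⟩, P(|-z⟩) = 1/2.
After stage 1 the state is |-z⟩; P(|+x⟩) = |⟨+x|-z⟩|² = 1/2.
Joint probability = 1/2 × 1/2 = 0.2500.

0.2500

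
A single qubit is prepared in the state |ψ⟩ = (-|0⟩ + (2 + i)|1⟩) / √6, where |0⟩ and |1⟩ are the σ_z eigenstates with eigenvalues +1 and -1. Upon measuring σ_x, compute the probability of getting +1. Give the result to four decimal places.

|+x⟩ = (|0⟩ + |1⟩)/√2, so ⟨+x|ψ⟩ = (1 + i) / (√2·√6).
P = |1 + i|² / 12 = 2/12.

0.1667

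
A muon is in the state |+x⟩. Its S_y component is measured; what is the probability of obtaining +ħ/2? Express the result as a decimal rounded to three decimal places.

0.500

In the S_z basis, |+x⟩ = (|+z⟩ + |-z⟩)/√2 and |+y⟩ = (|+z⟩ + i|-z⟩)/√2.
|⟨+y|+x⟩|² = 1/2.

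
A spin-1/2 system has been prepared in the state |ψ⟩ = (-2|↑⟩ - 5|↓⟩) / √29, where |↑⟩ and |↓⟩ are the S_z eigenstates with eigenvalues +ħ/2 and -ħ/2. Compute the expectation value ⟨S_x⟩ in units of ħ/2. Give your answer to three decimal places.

⟨σ_x⟩ = 2 Re(a* b)/(|a|²+|b|²) with a = -2, b = -5.
a* b = 10, so ⟨σ_x⟩ = 20/29.
⟨S_x⟩ = (ħ/2)·⟨σ_x⟩.

0.690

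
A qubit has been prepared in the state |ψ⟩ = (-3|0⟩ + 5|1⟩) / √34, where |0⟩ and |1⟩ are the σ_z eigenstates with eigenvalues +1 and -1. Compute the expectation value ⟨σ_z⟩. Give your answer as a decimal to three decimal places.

-0.471

⟨σ_z⟩ = |a|² - |b|² divided by |a|²+|b|², with a, b the |0⟩, |1⟩ amplitudes.
= (9 - 25)/34 = -16/34.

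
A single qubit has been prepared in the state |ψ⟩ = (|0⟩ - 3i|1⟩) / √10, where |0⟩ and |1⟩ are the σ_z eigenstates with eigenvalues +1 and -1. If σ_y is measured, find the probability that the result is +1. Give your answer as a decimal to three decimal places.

0.200

|+y⟩ = (|0⟩ + i|1⟩)/√2, so ⟨+y|ψ⟩ = (-2) / (√2·√10).
P = |-2|² / 20 = 4/20.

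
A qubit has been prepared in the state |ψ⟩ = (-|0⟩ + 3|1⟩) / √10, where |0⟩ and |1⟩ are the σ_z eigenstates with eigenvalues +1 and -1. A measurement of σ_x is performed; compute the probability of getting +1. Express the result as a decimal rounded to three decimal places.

0.200

|+x⟩ = (|0⟩ + |1⟩)/√2, so ⟨+x|ψ⟩ = (2) / (√2·√10).
P = |2|² / 20 = 4/20.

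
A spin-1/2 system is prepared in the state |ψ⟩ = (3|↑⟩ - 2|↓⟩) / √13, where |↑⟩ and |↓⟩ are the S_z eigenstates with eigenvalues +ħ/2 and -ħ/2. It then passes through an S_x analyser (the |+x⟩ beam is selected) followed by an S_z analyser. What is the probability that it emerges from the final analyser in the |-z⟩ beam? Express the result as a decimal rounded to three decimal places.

First analyser (S_x): P(|+x⟩) = |⟨+x|ψ⟩|² = 1/26.
After stage 1 the state is |+x⟩; P(|-z⟩) = |⟨-z|+x⟩|² = 1/2.
Joint probability = 1/26 × 1/2 = 0.019.

0.019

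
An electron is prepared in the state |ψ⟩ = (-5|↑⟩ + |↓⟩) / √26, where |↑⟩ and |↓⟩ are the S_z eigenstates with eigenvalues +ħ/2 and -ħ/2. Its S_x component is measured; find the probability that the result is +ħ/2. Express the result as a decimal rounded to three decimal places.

0.308

|+x⟩ = (|↑⟩ + |↓⟩)/√2, so ⟨+x|ψ⟩ = (-4) / (√2·√26).
P = |-4|² / 52 = 16/52.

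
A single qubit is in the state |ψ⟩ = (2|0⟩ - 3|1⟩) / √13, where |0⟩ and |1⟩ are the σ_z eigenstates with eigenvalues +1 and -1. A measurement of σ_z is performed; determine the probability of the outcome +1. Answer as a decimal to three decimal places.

0.308

The +1 outcome corresponds to |0⟩. Its amplitude in |ψ⟩ is 2/√13.
P = |2|² / 13 = 4/13.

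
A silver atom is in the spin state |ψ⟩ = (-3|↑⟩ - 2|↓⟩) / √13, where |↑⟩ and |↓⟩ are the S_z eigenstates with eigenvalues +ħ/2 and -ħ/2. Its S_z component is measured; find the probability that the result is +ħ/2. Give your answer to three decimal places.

The +ħ/2 outcome corresponds to |↑⟩. Its amplitude in |ψ⟩ is -3/√13.
P = |-3|² / 13 = 9/13.

0.692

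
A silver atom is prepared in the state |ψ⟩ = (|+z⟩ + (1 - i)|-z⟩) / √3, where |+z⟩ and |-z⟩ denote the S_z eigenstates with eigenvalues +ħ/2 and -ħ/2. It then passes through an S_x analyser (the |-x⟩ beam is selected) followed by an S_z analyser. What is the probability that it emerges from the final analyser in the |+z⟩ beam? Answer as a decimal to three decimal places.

0.083

First analyser (S_x): P(|-x⟩) = |⟨-x|ψ⟩|² = 1/6.
After stage 1 the state is |-x⟩; P(|+z⟩) = |⟨+z|-x⟩|² = 1/2.
Joint probability = 1/6 × 1/2 = 0.083.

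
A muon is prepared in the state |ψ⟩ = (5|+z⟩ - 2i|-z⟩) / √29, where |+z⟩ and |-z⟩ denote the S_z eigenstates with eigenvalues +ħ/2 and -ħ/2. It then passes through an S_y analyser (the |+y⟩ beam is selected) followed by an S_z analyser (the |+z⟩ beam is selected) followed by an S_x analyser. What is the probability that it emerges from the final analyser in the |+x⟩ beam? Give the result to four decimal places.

First analyser (S_y): P(|+y⟩) = |⟨+y|ψ⟩|² = 9/58.
After stage 1 the state is |+y⟩; P(|+z⟩) = |⟨+z|+y⟩|² = 1/2.
After stage 2 the state is |+z⟩; P(|+x⟩) = |⟨+x|+z⟩|² = 1/2.
Joint probability = 9/58 × 1/2 × 1/2 = 0.0388.

0.0388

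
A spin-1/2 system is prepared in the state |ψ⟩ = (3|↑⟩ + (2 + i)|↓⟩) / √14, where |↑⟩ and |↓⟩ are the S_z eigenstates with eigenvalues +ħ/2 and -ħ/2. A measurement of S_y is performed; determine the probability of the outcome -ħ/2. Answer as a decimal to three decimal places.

0.286

|-y⟩ = (|↑⟩ - i|↓⟩)/√2, so ⟨-y|ψ⟩ = (2 + 2i) / (√2·√14).
P = |2 + 2i|² / 28 = 8/28.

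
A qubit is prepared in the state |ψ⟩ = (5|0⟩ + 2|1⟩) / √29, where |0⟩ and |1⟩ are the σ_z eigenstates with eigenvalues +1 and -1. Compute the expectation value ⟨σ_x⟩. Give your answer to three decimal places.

⟨σ_x⟩ = 2 Re(a* b)/(|a|²+|b|²) with a = 5, b = 2.
a* b = 10, so ⟨σ_x⟩ = 20/29.

0.690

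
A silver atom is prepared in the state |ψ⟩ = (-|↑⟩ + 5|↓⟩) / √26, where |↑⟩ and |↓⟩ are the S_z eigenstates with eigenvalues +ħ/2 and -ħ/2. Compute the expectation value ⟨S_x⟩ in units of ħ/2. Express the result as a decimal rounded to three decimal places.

-0.385

⟨σ_x⟩ = 2 Re(a* b)/(|a|²+|b|²) with a = -1, b = 5.
a* b = -5, so ⟨σ_x⟩ = -10/26.
⟨S_x⟩ = (ħ/2)·⟨σ_x⟩.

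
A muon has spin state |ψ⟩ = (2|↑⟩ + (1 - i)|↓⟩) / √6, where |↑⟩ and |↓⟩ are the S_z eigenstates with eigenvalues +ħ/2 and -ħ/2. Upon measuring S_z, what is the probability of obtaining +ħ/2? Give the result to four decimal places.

The +ħ/2 outcome corresponds to |↑⟩. Its amplitude in |ψ⟩ is 2/√6.
P = |2|² / 6 = 4/6.

0.6667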